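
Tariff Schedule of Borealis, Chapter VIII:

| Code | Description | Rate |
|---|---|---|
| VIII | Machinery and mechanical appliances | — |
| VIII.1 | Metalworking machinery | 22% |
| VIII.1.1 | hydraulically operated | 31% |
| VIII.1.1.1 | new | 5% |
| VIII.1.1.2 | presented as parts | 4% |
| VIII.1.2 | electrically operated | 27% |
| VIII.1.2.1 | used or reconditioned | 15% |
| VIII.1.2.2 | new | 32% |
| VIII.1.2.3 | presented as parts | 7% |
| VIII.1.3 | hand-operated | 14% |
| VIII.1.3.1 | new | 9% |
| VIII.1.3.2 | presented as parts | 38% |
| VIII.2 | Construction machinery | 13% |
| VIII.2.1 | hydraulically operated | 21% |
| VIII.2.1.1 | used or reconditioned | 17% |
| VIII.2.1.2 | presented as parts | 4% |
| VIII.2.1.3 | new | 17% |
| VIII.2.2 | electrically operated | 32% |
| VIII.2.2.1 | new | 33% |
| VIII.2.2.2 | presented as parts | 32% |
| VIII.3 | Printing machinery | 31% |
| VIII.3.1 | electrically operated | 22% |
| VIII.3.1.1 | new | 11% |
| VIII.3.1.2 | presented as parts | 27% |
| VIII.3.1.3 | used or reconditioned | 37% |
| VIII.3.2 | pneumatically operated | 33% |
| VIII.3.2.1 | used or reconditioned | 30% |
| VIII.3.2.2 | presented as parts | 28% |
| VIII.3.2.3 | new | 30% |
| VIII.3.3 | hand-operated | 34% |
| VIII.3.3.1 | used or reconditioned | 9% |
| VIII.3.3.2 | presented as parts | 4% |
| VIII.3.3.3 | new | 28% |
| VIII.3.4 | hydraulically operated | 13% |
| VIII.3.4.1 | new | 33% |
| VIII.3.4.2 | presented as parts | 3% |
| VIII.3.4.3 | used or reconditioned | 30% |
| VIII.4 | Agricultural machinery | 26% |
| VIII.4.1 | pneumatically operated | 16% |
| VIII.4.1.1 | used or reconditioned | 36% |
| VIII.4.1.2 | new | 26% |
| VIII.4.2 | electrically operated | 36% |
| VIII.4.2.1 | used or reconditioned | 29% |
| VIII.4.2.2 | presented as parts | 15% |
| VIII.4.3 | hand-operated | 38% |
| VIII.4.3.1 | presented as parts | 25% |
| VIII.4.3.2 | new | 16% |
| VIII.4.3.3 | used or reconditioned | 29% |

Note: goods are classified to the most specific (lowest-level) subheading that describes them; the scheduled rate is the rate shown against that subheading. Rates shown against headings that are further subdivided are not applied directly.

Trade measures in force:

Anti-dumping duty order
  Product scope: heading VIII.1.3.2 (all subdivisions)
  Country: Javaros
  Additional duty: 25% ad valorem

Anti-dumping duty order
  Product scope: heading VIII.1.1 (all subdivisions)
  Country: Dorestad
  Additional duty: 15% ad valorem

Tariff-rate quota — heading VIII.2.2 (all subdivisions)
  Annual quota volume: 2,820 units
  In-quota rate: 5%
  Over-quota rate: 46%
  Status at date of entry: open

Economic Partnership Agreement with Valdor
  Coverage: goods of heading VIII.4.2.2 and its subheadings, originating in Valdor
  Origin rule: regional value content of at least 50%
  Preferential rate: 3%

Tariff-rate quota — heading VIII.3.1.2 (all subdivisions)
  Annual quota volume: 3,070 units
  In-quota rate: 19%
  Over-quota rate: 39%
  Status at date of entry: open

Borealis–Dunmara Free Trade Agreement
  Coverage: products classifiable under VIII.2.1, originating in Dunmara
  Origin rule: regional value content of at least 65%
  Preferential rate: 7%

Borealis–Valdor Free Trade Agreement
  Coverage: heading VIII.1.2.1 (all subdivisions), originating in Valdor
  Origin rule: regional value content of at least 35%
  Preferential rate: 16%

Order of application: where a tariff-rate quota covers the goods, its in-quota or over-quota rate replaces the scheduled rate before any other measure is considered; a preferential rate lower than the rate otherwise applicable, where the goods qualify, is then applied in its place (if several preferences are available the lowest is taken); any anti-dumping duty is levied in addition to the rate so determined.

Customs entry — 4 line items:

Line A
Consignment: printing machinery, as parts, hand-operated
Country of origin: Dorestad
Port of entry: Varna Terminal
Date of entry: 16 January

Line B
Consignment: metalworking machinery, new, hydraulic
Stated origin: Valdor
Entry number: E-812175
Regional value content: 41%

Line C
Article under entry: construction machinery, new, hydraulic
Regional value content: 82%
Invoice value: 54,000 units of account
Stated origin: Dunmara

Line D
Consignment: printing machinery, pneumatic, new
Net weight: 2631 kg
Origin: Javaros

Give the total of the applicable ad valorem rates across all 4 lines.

46%

Line A: printing → VIII.3; hand-operated → VIII.3.3; as parts → VIII.3.3.2. Scheduled 4%. No special measure applies. → 4%.
Line B: metalworking → VIII.1; hydraulic → VIII.1.1; new → VIII.1.1.1. Scheduled 5%. Valdor agreement on VIII.4.2.2: VIII.1.1.1 not covered; Valdor agreement on VIII.1.2.1: VIII.1.1.1 not covered. → 5%.
Line C: construction → VIII.2; hydraulic → VIII.2.1; new → VIII.2.1.3. Scheduled 17%. Dunmara agreement on VIII.2.1: RVC ≥ 65% → 7% available; preferential 7%. → 7%.
Line D: printing → VIII.3; pneumatic → VIII.3.2; new → VIII.3.2.3. Scheduled 30%. No special measure applies. → 30%.
Sum: 4% + 5% + 7% + 30% = 46%.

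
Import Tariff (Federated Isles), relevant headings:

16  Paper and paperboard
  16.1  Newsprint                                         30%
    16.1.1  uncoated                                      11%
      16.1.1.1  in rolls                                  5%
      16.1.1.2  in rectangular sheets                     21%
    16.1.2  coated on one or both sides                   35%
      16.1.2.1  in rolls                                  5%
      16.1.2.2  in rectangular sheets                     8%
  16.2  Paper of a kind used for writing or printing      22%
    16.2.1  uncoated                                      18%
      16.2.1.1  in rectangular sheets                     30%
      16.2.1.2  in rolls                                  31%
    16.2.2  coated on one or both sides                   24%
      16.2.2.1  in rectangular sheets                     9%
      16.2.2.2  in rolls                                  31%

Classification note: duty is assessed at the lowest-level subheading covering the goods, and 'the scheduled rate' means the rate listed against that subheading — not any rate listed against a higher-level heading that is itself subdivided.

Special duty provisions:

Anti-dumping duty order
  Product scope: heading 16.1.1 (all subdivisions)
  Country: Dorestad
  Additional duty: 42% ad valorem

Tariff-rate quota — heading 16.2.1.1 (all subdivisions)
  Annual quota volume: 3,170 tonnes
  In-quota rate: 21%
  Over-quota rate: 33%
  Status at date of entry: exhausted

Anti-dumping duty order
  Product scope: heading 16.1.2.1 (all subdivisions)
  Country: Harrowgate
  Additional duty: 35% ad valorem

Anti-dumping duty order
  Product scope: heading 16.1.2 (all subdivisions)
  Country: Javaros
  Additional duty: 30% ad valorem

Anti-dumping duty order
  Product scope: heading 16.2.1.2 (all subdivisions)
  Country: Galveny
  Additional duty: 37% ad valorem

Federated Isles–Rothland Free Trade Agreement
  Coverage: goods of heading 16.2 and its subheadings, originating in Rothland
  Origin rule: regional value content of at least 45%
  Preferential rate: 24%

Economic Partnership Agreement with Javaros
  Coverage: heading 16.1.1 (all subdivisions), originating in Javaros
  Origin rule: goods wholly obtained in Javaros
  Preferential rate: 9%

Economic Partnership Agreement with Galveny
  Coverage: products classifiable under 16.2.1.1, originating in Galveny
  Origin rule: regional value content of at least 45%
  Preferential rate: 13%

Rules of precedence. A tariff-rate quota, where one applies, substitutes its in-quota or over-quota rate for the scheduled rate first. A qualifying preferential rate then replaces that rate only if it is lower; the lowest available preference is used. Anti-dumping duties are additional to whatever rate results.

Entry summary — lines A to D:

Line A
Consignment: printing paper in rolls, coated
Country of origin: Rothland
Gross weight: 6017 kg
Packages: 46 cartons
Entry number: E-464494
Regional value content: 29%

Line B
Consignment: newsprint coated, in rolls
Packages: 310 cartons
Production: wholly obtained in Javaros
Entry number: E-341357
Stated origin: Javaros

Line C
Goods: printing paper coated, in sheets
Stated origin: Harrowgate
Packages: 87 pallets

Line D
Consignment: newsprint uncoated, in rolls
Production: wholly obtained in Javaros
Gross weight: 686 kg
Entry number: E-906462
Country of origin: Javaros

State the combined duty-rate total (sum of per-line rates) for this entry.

80%

Line A: printing paper → 16.2; coated → 16.2.2; in rolls → 16.2.2.2. Scheduled 31%. Rothland agreement on 16.2: RVC < 45%. → 31%.
Line B: newsprint → 16.1; coated → 16.1.2; in rolls → 16.1.2.1. Scheduled 5%. Javaros agreement on 16.1.1: 16.1.2.1 not covered; anti-dumping (Javaros, 16.1.2): +30%; total 5% + 30% = 35%. → 35%.
Line C: printing paper → 16.2; coated → 16.2.2; in sheets → 16.2.2.1. Scheduled 9%. No special measure applies. → 9%.
Line D: newsprint → 16.1; uncoated → 16.1.1; in rolls → 16.1.1.1. Scheduled 5%. Javaros agreement on 16.1.1: wholly obtained → 9% available; preference 9% not lower than 5% → no reduction. → 5%.
Sum: 31% + 35% + 9% + 5% = 80%.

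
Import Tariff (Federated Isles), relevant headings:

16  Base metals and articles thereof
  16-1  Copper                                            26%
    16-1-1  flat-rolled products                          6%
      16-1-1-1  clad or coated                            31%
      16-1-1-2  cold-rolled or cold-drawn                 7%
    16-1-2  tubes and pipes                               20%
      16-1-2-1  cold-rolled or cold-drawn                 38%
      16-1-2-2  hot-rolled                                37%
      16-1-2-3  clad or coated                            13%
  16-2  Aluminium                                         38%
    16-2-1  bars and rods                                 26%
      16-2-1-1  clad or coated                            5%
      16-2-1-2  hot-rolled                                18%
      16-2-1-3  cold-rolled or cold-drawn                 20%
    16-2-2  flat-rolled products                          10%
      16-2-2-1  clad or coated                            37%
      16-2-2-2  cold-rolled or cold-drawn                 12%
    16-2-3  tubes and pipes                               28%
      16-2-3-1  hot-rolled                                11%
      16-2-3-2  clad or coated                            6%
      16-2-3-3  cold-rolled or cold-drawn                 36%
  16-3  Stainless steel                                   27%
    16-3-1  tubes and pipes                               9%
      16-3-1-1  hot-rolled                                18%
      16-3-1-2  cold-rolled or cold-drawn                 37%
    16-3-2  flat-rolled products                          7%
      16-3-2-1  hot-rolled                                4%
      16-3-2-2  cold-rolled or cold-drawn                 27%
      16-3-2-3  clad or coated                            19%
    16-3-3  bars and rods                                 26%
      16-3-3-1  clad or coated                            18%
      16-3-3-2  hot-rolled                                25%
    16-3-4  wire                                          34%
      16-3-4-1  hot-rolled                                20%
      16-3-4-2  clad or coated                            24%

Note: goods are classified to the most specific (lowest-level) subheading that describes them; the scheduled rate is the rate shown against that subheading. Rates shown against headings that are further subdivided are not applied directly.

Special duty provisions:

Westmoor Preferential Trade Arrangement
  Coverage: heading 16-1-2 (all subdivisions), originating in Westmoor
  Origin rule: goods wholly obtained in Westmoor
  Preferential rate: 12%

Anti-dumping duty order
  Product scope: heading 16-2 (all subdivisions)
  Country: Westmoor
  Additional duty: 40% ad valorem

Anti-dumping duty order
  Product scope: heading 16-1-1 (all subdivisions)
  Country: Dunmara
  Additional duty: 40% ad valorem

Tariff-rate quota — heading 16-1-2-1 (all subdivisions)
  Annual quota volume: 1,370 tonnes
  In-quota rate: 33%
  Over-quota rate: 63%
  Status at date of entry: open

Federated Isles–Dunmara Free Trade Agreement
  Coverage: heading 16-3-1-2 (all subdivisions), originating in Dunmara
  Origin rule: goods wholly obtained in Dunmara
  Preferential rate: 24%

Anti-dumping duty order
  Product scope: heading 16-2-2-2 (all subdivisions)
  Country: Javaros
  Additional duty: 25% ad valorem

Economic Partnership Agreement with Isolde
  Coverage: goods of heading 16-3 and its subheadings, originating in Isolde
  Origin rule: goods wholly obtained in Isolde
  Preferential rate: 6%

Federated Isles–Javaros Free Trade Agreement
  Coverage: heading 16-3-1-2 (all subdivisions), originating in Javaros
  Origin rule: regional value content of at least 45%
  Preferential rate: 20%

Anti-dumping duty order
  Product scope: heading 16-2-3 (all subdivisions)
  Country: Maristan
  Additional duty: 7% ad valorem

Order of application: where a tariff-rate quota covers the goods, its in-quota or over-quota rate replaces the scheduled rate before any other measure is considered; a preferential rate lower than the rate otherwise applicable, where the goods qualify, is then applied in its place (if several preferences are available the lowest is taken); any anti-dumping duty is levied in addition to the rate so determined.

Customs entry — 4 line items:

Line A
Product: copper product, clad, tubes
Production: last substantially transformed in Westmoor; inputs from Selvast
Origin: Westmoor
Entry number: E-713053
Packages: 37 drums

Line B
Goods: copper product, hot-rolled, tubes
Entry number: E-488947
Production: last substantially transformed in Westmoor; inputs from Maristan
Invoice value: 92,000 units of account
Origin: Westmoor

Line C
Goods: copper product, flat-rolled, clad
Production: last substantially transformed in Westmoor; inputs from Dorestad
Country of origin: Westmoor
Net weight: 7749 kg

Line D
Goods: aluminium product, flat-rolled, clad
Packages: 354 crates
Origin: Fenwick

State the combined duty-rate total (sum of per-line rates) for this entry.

Line A: copper → 16-1; tubes → 16-1-2; clad → 16-1-2-3. Scheduled 13%. Westmoor agreement on 16-1-2: not wholly obtained. → 13%.
Line B: copper → 16-1; tubes → 16-1-2; hot-rolled → 16-1-2-2. Scheduled 37%. Westmoor agreement on 16-1-2: not wholly obtained. → 37%.
Line C: copper → 16-1; flat-rolled → 16-1-1; clad → 16-1-1-1. Scheduled 31%. Westmoor agreement on 16-1-2: 16-1-1-1 not covered. → 31%.
Line D: aluminium → 16-2; flat-rolled → 16-2-2; clad → 16-2-2-1. Scheduled 37%. No special measure applies. → 37%.
Sum: 13% + 37% + 31% + 37% = 118%.

118%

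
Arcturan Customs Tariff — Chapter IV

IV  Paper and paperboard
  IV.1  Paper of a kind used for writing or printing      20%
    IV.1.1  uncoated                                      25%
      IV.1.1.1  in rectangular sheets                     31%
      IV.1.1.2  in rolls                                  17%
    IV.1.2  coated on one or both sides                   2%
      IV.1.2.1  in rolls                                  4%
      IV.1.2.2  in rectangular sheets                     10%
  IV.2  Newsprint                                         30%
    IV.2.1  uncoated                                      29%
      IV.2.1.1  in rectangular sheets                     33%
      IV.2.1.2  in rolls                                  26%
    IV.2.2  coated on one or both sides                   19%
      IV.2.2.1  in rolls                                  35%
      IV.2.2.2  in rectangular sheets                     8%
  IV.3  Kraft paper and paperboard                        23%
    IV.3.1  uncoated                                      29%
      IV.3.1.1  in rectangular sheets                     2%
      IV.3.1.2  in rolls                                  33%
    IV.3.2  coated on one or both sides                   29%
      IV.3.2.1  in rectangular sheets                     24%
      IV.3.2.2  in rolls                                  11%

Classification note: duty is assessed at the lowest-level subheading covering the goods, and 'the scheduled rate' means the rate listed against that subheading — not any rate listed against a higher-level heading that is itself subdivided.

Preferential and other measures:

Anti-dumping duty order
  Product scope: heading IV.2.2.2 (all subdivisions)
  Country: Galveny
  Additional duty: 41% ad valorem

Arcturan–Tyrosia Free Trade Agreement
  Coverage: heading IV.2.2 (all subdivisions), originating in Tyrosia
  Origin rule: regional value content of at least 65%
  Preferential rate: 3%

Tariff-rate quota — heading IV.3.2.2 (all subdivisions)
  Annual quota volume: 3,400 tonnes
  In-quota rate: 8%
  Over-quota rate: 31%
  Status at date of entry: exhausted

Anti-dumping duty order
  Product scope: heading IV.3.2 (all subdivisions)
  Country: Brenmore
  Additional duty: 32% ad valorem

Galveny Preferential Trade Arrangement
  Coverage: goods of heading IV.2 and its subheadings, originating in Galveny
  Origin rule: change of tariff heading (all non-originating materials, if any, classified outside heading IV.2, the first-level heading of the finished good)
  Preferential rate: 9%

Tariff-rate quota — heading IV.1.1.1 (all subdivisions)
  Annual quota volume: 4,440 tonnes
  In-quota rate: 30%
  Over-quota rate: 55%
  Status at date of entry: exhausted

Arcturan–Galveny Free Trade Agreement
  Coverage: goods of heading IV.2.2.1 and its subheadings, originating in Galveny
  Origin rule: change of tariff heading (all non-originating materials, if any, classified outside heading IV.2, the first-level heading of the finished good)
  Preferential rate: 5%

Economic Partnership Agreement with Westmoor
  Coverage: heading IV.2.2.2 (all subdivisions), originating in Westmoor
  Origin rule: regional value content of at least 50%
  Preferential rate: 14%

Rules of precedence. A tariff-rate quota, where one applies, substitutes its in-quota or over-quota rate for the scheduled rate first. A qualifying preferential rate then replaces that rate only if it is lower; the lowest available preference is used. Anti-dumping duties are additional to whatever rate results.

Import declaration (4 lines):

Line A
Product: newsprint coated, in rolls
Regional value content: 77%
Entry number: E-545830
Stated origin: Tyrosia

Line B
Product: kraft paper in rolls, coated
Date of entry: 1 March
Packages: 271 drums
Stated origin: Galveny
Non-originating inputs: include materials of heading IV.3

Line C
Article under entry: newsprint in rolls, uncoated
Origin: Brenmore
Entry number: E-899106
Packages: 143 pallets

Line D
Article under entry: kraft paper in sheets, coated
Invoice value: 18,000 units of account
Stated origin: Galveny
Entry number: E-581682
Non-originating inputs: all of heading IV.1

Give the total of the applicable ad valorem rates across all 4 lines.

Line A: newsprint → IV.2; coated → IV.2.2; in rolls → IV.2.2.1. Scheduled 35%. Tyrosia agreement on IV.2.2: RVC ≥ 65% → 3% available; preferential 3%. → 3%.
Line B: kraft paper → IV.3; coated → IV.3.2; in rolls → IV.3.2.2. Scheduled 11%. quota on IV.3.2.2 exhausted → over-quota 31%; Galveny agreement on IV.2: IV.3.2.2 not covered; Galveny agreement on IV.2.2.1: IV.3.2.2 not covered. → 31%.
Line C: newsprint → IV.2; uncoated → IV.2.1; in rolls → IV.2.1.2. Scheduled 26%. No special measure applies. → 26%.
Line D: kraft paper → IV.3; coated → IV.3.2; in sheets → IV.3.2.1. Scheduled 24%. Galveny agreement on IV.2: IV.3.2.1 not covered; Galveny agreement on IV.2.2.1: IV.3.2.1 not covered. → 24%.
Sum: 3% + 31% + 26% + 24% = 84%.

84%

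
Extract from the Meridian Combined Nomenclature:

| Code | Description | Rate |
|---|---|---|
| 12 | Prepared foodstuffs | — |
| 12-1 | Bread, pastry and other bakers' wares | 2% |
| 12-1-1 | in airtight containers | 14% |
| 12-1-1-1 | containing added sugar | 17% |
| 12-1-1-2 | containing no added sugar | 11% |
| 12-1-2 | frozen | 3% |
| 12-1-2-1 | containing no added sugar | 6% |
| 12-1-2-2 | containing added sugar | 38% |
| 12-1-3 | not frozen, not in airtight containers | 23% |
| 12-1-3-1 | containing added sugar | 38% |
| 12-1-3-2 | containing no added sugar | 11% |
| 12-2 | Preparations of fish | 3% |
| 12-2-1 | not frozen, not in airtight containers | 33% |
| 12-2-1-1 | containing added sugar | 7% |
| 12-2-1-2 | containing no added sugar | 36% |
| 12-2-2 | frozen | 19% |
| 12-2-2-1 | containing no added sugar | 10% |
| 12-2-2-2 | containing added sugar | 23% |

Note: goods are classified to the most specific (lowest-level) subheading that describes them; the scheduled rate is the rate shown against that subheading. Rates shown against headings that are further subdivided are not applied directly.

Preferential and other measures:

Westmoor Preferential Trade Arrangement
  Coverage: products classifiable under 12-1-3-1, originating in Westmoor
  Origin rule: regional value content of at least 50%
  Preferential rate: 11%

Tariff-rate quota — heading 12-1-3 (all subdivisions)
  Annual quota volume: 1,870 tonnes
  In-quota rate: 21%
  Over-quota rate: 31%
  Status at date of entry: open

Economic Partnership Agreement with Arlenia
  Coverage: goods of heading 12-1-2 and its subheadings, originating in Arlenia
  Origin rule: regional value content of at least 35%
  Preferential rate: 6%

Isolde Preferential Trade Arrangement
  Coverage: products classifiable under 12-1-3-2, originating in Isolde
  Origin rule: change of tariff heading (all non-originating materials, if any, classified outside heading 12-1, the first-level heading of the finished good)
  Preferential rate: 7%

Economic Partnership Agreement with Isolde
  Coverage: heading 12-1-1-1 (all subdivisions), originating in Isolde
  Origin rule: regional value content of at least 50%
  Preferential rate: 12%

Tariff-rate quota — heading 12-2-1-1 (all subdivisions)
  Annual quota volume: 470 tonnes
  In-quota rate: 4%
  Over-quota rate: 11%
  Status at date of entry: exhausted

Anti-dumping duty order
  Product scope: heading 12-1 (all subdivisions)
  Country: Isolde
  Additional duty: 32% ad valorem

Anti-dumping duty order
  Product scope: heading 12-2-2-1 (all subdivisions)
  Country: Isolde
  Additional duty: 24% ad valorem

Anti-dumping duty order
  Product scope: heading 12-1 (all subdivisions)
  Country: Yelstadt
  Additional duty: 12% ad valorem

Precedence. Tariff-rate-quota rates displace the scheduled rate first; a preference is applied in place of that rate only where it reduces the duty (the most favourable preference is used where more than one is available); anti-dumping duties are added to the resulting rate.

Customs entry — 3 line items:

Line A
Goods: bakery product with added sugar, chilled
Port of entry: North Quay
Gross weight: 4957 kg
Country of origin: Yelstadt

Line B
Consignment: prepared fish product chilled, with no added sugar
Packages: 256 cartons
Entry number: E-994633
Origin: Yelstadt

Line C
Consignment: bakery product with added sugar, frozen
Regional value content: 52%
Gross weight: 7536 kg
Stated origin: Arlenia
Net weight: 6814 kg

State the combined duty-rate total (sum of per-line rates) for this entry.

75%

Line A: bakery product → 12-1; chilled → 12-1-3; with added sugar → 12-1-3-1. Scheduled 38%. quota on 12-1-3 open → in-quota 21%; anti-dumping (Yelstadt, 12-1): +12%; total 21% + 12% = 33%. → 33%.
Line B: prepared fish product → 12-2; chilled → 12-2-1; with no added sugar → 12-2-1-2. Scheduled 36%. No special measure applies. → 36%.
Line C: bakery product → 12-1; frozen → 12-1-2; with added sugar → 12-1-2-2. Scheduled 38%. Arlenia agreement on 12-1-2: RVC ≥ 35% → 6% available; preferential 6%. → 6%.
Sum: 33% + 36% + 6% = 75%.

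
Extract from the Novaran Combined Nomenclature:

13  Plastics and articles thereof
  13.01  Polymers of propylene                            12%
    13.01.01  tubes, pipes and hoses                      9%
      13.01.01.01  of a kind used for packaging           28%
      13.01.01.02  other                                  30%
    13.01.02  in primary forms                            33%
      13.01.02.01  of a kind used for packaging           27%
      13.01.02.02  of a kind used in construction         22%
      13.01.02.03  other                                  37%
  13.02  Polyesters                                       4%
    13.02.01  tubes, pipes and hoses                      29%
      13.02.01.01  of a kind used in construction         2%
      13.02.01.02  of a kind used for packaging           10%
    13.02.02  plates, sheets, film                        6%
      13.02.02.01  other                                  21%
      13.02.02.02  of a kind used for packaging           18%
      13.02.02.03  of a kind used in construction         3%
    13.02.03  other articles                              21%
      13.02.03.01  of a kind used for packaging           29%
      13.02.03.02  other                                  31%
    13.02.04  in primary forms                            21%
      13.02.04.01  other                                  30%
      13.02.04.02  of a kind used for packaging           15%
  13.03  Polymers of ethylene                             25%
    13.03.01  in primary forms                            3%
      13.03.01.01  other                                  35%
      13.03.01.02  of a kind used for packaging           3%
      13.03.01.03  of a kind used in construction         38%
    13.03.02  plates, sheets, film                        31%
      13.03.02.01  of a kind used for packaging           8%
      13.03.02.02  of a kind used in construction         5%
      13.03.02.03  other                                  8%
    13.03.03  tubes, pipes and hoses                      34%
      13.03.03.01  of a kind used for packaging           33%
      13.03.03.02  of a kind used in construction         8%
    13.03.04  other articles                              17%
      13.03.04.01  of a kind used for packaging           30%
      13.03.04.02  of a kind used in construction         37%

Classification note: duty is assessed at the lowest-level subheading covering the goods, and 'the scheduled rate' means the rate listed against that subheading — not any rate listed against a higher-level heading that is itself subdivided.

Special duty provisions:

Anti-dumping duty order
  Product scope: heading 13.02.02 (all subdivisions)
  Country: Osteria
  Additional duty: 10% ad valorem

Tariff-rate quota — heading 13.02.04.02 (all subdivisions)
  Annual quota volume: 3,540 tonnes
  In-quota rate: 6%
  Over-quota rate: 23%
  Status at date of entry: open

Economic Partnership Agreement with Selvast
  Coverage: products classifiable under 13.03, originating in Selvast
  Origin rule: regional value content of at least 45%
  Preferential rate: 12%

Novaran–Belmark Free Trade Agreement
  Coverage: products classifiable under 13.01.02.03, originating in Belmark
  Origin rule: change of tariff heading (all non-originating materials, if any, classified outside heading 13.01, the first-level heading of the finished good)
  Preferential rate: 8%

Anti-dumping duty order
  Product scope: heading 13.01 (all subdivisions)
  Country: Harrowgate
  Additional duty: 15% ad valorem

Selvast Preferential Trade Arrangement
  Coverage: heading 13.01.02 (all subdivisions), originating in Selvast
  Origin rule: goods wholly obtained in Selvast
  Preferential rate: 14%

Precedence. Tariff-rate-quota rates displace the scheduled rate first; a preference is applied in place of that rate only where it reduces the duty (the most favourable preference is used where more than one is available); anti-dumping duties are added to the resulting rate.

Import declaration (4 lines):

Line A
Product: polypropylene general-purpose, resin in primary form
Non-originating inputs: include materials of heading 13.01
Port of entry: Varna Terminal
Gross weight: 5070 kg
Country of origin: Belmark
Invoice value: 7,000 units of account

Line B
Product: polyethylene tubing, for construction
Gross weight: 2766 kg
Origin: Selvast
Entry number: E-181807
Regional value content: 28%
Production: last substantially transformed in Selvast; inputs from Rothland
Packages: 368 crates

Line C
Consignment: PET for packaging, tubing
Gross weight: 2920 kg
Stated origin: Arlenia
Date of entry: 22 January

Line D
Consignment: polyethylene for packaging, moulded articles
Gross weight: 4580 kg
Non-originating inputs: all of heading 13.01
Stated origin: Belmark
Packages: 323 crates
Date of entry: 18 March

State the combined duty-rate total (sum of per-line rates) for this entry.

Line A: polypropylene → 13.01; resin in primary form → 13.01.02; general-purpose → 13.01.02.03. Scheduled 37%. Belmark agreement on 13.01.02.03: CTH not met. → 37%.
Line B: polyethylene → 13.03; tubing → 13.03.03; for construction → 13.03.03.02. Scheduled 8%. Selvast agreement on 13.03: RVC < 45%; Selvast agreement on 13.01.02: 13.03.03.02 not covered. → 8%.
Line C: PET → 13.02; tubing → 13.02.01; for packaging → 13.02.01.02. Scheduled 10%. No special measure applies. → 10%.
Line D: polyethylene → 13.03; moulded articles → 13.03.04; for packaging → 13.03.04.01. Scheduled 30%. Belmark agreement on 13.01.02.03: 13.03.04.01 not covered. → 30%.
Sum: 37% + 8% + 10% + 30% = 85%.

85%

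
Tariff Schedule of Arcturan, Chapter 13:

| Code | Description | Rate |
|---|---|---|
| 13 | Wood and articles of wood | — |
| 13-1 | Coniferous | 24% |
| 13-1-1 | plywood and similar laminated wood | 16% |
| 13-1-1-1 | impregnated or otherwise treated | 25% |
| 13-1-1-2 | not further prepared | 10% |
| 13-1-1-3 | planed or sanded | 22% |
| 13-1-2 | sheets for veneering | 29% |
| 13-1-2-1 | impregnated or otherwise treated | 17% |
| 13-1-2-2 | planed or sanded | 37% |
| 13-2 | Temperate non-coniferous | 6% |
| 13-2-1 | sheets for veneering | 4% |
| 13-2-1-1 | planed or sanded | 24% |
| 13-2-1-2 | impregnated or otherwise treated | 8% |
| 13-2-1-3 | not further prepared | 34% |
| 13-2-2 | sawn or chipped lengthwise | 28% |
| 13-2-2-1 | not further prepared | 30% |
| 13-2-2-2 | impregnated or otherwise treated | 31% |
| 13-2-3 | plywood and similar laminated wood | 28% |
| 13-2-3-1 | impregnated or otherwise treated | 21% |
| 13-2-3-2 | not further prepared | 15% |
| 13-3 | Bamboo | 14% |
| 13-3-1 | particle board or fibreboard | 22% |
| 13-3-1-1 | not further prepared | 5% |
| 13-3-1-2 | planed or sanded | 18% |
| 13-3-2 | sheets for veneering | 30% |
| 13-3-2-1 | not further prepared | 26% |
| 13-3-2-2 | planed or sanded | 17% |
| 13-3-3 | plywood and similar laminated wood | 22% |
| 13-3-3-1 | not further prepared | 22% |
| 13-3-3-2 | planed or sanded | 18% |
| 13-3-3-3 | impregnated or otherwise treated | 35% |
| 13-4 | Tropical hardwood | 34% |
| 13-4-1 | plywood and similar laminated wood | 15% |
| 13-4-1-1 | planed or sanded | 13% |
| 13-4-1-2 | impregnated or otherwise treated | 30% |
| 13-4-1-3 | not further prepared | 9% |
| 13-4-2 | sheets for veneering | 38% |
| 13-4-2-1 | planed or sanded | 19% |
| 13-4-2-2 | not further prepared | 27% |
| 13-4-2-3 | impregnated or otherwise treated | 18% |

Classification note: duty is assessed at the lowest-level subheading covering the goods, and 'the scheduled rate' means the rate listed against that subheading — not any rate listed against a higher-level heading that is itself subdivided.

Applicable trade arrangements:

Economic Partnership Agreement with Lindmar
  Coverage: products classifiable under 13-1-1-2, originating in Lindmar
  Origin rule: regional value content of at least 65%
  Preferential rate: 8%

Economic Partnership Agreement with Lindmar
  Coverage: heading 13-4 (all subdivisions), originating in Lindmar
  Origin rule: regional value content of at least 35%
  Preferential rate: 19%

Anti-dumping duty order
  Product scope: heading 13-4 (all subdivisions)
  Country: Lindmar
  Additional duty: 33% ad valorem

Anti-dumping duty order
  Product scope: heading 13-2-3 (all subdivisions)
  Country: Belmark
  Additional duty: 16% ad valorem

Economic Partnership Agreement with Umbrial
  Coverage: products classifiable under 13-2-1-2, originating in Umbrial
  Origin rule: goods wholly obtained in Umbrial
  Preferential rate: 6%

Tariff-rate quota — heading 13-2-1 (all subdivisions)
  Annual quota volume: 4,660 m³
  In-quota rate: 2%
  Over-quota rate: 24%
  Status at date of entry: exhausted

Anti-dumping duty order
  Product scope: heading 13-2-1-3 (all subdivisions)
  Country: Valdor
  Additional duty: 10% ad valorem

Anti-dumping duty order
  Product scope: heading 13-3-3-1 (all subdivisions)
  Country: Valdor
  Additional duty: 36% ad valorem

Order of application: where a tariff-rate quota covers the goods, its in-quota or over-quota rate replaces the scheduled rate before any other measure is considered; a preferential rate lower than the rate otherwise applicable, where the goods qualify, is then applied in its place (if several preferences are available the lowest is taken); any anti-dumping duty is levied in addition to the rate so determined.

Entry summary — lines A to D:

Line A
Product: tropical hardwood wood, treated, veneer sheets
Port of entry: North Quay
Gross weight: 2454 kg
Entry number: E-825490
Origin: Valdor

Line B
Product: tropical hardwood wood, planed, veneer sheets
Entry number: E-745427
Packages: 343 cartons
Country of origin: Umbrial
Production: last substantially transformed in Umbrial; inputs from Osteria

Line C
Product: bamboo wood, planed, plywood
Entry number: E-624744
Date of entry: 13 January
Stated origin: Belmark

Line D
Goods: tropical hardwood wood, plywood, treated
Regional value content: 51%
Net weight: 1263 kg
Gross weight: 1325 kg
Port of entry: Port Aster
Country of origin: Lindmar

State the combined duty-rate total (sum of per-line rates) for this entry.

Line A: tropical hardwood → 13-4; veneer sheets → 13-4-2; treated → 13-4-2-3. Scheduled 18%. No special measure applies. → 18%.
Line B: tropical hardwood → 13-4; veneer sheets → 13-4-2; planed → 13-4-2-1. Scheduled 19%. Umbrial agreement on 13-2-1-2: 13-4-2-1 not covered. → 19%.
Line C: bamboo → 13-3; plywood → 13-3-3; planed → 13-3-3-2. Scheduled 18%. No special measure applies. → 18%.
Line D: tropical hardwood → 13-4; plywood → 13-4-1; treated → 13-4-1-2. Scheduled 30%. Lindmar agreement on 13-1-1-2: 13-4-1-2 not covered; Lindmar agreement on 13-4: RVC ≥ 35% → 19% available; preferential 19%; anti-dumping (Lindmar, 13-4): +33%; total 19% + 33% = 52%. → 52%.
Sum: 18% + 19% + 18% + 52% = 107%.

107%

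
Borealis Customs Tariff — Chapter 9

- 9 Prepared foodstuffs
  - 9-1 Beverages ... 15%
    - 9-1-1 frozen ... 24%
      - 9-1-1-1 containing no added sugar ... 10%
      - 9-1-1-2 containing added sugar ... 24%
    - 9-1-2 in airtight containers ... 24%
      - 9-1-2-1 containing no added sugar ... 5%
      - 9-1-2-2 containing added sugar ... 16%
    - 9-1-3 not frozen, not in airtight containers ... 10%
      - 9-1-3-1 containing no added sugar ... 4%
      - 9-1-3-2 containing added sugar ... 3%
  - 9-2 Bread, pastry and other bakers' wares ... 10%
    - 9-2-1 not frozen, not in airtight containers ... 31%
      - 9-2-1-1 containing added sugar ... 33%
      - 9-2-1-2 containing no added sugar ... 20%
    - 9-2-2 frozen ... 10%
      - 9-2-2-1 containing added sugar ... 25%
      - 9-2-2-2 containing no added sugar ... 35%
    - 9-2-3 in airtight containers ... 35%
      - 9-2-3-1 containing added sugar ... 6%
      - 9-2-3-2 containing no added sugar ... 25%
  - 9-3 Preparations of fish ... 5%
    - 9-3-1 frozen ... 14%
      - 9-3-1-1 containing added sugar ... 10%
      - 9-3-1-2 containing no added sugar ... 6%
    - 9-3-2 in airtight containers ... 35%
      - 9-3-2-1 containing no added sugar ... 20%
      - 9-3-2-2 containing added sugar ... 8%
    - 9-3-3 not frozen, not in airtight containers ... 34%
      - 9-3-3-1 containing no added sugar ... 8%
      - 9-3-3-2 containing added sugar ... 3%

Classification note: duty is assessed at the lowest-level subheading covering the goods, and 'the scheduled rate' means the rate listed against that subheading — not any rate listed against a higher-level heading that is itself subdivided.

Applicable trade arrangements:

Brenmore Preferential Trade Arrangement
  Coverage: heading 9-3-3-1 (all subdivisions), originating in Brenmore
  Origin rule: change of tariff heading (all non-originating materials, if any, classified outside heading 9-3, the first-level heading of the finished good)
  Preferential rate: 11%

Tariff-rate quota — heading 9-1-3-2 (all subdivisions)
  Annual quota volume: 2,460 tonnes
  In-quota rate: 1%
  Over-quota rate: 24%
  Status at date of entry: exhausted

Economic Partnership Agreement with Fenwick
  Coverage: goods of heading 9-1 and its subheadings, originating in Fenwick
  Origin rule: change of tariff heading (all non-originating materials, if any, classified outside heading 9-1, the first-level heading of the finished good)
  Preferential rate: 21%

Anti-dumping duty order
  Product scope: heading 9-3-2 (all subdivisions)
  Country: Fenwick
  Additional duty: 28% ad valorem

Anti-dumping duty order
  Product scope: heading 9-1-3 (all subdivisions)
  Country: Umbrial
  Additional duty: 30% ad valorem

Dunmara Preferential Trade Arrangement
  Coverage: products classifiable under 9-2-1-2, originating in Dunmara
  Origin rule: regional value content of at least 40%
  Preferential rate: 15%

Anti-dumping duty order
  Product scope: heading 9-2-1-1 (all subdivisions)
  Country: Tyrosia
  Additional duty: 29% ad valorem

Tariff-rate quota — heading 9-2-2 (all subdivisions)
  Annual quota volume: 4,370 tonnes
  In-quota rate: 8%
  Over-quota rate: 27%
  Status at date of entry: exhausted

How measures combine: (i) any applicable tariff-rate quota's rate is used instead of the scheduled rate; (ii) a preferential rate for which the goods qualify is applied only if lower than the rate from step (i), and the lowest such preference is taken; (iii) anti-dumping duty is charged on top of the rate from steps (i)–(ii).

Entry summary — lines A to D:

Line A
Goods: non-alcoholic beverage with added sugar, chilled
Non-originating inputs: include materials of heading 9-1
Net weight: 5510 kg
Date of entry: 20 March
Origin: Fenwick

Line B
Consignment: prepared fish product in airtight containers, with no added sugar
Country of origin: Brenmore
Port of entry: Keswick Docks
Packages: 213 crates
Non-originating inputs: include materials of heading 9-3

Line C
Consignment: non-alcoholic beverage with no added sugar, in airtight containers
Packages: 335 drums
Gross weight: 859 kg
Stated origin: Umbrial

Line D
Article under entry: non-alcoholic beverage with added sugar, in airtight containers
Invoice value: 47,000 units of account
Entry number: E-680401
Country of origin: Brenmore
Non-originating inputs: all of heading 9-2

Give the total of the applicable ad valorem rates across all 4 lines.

Line A: non-alcoholic beverage → 9-1; chilled → 9-1-3; with added sugar → 9-1-3-2. Scheduled 3%. quota on 9-1-3-2 exhausted → over-quota 24%; Fenwick agreement on 9-1: CTH not met. → 24%.
Line B: prepared fish product → 9-3; in airtight containers → 9-3-2; with no added sugar → 9-3-2-1. Scheduled 20%. Brenmore agreement on 9-3-3-1: 9-3-2-1 not covered. → 20%.
Line C: non-alcoholic beverage → 9-1; in airtight containers → 9-1-2; with no added sugar → 9-1-2-1. Scheduled 5%. No special measure applies. → 5%.
Line D: non-alcoholic beverage → 9-1; in airtight containers → 9-1-2; with added sugar → 9-1-2-2. Scheduled 16%. Brenmore agreement on 9-3-3-1: 9-1-2-2 not covered. → 16%.
Sum: 24% + 20% + 5% + 16% = 65%.

65%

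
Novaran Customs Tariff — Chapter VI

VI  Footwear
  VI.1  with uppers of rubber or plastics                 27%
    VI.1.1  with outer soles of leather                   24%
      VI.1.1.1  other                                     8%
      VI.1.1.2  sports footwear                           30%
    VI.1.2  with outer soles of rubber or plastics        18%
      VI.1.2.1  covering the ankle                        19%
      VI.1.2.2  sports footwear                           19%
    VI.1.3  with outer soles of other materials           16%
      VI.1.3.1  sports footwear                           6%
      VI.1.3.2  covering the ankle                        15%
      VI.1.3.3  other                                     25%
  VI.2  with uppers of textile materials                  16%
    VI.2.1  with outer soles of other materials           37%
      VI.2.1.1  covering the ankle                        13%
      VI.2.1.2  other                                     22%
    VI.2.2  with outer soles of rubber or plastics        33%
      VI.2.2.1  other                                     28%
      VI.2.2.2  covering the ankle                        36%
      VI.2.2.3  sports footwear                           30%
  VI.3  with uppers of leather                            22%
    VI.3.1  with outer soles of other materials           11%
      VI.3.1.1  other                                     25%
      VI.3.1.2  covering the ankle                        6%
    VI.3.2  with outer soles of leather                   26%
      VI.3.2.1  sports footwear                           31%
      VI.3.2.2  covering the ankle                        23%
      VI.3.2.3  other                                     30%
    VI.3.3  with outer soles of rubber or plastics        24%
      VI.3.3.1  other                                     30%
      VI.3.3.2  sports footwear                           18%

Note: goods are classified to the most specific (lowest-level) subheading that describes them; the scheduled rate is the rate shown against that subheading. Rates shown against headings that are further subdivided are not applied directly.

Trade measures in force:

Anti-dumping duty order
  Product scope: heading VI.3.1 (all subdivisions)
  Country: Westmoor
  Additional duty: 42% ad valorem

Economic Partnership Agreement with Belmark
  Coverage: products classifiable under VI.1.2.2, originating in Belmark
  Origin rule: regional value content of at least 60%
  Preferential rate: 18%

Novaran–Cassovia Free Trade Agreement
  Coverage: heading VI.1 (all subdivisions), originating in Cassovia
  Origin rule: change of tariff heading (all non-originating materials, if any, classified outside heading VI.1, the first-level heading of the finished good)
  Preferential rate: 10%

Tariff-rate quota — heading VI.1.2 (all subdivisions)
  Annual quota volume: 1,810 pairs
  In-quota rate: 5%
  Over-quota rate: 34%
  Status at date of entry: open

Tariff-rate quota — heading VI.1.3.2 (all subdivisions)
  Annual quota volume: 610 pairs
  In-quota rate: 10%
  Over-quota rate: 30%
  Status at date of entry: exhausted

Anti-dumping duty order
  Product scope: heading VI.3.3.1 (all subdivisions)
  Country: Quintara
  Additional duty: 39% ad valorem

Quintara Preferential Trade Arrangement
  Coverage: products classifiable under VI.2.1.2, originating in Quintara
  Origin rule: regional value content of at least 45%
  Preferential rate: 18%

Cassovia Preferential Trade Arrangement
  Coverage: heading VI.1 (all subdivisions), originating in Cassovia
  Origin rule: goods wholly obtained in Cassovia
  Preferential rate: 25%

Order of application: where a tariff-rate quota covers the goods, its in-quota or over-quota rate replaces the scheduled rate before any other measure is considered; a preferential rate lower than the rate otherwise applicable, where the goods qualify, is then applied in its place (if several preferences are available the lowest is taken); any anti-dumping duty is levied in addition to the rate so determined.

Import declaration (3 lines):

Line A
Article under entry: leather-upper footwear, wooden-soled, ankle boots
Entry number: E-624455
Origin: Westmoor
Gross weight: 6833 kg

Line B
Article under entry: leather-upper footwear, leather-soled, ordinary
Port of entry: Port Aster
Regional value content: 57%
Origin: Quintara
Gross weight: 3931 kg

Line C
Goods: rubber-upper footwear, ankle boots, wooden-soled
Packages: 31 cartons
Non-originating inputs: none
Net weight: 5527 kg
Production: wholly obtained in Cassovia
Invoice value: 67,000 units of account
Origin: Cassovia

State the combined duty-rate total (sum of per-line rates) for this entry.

Line A: leather-upper → VI.3; wooden-soled → VI.3.1; ankle boots → VI.3.1.2. Scheduled 6%. anti-dumping (Westmoor, VI.3.1): +42%; total 6% + 42% = 48%. → 48%.
Line B: leather-upper → VI.3; leather-soled → VI.3.2; ordinary → VI.3.2.3. Scheduled 30%. Quintara agreement on VI.2.1.2: VI.3.2.3 not covered. → 30%.
Line C: rubber-upper → VI.1; wooden-soled → VI.1.3; ankle boots → VI.1.3.2. Scheduled 15%. quota on VI.1.3.2 exhausted → over-quota 30%; Cassovia agreement on VI.1: CTH met → 10% available; Cassovia agreement on VI.1: wholly obtained → 25% available; preferential 10%. → 10%.
Sum: 48% + 30% + 10% = 88%.

88%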